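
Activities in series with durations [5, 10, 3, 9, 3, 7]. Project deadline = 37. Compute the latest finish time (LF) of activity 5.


LF(activity 5) = deadline - sum of successor durations
Successors: activities 6 through 6 with durations [7]
Sum of successor durations = 7
LF = 37 - 7 = 30

30


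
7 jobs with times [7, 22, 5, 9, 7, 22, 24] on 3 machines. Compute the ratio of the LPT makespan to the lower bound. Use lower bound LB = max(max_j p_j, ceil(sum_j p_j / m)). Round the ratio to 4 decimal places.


LPT order: [24, 22, 22, 9, 7, 7, 5]
Machine loads after assignment: [31, 31, 34]
LPT makespan = 34
Lower bound = max(max_job, ceil(total/3)) = max(24, 32) = 32
Ratio = 34 / 32 = 1.0625

1.0625


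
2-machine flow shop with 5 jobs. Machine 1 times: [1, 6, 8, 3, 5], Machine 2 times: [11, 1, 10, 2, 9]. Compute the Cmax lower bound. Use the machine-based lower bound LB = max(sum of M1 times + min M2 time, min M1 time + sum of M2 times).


LB1 = sum(M1 times) + min(M2 times) = 23 + 1 = 24
LB2 = min(M1 times) + sum(M2 times) = 1 + 33 = 34
Lower bound = max(LB1, LB2) = max(24, 34) = 34

34


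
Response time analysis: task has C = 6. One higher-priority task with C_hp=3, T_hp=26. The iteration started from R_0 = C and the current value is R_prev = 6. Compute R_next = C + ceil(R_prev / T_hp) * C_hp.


R_next = C + ceil(R_prev / T_hp) * C_hp
ceil(6 / 26) = ceil(0.2308) = 1
Interference = 1 * 3 = 3
R_next = 6 + 3 = 9

9


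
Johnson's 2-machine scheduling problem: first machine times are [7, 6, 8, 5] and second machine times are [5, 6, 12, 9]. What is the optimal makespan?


Apply Johnson's rule:
  Group 1 (a <= b): [(4, 5, 9), (2, 6, 6), (3, 8, 12)]
  Group 2 (a > b): [(1, 7, 5)]
Optimal job order: [4, 2, 3, 1]
Schedule:
  Job 4: M1 done at 5, M2 done at 14
  Job 2: M1 done at 11, M2 done at 20
  Job 3: M1 done at 19, M2 done at 32
  Job 1: M1 done at 26, M2 done at 37
Makespan = 37

37


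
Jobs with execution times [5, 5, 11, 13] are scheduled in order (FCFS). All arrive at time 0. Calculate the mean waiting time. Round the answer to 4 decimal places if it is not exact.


FCFS order (as given): [5, 5, 11, 13]
Waiting times:
  Job 1: wait = 0
  Job 2: wait = 5
  Job 3: wait = 10
  Job 4: wait = 21
Sum of waiting times = 36
Average waiting time = 36/4 = 9.0

9.0


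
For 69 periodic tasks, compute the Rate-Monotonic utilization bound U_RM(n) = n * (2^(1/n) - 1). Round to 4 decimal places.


Compute 2^(1/69) = 1.0100962378
Subtract 1: 1.0100962378 - 1 = 0.0100962378
Multiply by n: 69 * 0.0100962378 = 0.6966404082
Round to 4 dp: 0.6966

0.6966


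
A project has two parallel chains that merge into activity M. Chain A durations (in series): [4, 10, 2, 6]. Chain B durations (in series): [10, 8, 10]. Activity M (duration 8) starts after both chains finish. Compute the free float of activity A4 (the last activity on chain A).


ES(A4) = sum of predecessors on chain A = 16
EF(A4) = ES + duration = 16 + 6 = 22
Successor of A4 is M. ES(M) = max(sum(A), sum(B)) = max(22, 28) = 28
Free float = ES(successor) - EF(current) = 28 - 22 = 6

6


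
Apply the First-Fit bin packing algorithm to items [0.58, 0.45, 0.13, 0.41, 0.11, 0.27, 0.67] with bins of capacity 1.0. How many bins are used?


Place items sequentially using First-Fit:
  Item 0.58 -> new Bin 1
  Item 0.45 -> new Bin 2
  Item 0.13 -> Bin 1 (now 0.71)
  Item 0.41 -> Bin 2 (now 0.86)
  Item 0.11 -> Bin 1 (now 0.82)
  Item 0.27 -> new Bin 3
  Item 0.67 -> Bin 3 (now 0.94)
Total bins used = 3

3


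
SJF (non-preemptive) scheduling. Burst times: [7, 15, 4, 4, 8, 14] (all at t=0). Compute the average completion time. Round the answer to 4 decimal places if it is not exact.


SJF order (ascending): [4, 4, 7, 8, 14, 15]
Completion times:
  Job 1: burst=4, C=4
  Job 2: burst=4, C=8
  Job 3: burst=7, C=15
  Job 4: burst=8, C=23
  Job 5: burst=14, C=37
  Job 6: burst=15, C=52
Average completion = 139/6 = 23.1667

23.1667


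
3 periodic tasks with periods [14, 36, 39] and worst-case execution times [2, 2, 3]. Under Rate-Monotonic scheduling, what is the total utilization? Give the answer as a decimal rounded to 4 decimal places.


Compute individual utilizations (exact fractions):
  Task 1: C/T = 2/14 = 1/7 (approx. 0.1429)
  Task 2: C/T = 2/36 = 1/18 (approx. 0.0556)
  Task 3: C/T = 3/39 = 1/13 (approx. 0.0769)
Total utilization U = 1/7 + 1/18 + 1/13 = 451/1638
Rounded to 4 decimal places: U = 0.2753
RM (Liu & Layland) bound for 3 tasks = 0.779763; compare with U = 451/1638 (approx. 0.275336)
U <= bound, so schedulable by RM sufficient condition.

0.2753


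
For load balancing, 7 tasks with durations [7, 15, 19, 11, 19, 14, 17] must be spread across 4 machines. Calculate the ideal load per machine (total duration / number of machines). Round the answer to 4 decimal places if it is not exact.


Total processing time = 7 + 15 + 19 + 11 + 19 + 14 + 17 = 102
Number of machines = 4
Ideal balanced load = 102 / 4 = 25.5

25.5


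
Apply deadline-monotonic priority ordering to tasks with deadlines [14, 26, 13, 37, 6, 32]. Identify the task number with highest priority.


Sort tasks by relative deadline (ascending):
  Task 5: deadline = 6
  Task 3: deadline = 13
  Task 1: deadline = 14
  Task 2: deadline = 26
  Task 6: deadline = 32
  Task 4: deadline = 37
Priority order (highest first): [5, 3, 1, 2, 6, 4]
Highest priority task = 5

5


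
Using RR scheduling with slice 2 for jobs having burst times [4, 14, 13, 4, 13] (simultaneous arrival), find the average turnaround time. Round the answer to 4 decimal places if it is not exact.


Time quantum = 2
Execution trace:
  J1 runs 2 units, time = 2
  J2 runs 2 units, time = 4
  J3 runs 2 units, time = 6
  J4 runs 2 units, time = 8
  J5 runs 2 units, time = 10
  J1 runs 2 units, time = 12
  J2 runs 2 units, time = 14
  J3 runs 2 units, time = 16
  J4 runs 2 units, time = 18
  J5 runs 2 units, time = 20
  J2 runs 2 units, time = 22
  J3 runs 2 units, time = 24
  J5 runs 2 units, time = 26
  J2 runs 2 units, time = 28
  J3 runs 2 units, time = 30
  J5 runs 2 units, time = 32
  J2 runs 2 units, time = 34
  J3 runs 2 units, time = 36
  J5 runs 2 units, time = 38
  J2 runs 2 units, time = 40
  J3 runs 2 units, time = 42
  J5 runs 2 units, time = 44
  J2 runs 2 units, time = 46
  J3 runs 1 units, time = 47
  J5 runs 1 units, time = 48
Finish times: [12, 46, 47, 18, 48]
Average turnaround = 171/5 = 34.2

34.2


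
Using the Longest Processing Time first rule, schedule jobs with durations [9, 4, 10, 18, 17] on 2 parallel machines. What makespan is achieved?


Sort jobs in decreasing order (LPT): [18, 17, 10, 9, 4]
Assign each job to the least loaded machine:
  Machine 1: jobs [18, 9, 4], load = 31
  Machine 2: jobs [17, 10], load = 27
Makespan = max load = 31

31


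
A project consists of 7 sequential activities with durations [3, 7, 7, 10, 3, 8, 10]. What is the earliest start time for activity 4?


Activity 4 starts after activities 1 through 3 complete.
Predecessor durations: [3, 7, 7]
ES = 3 + 7 + 7 = 17

17


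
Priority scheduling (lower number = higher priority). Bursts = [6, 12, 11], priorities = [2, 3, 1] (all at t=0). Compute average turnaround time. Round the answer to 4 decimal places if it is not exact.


Sort by priority (ascending = highest first):
Order: [(1, 11), (2, 6), (3, 12)]
Completion times:
  Priority 1, burst=11, C=11
  Priority 2, burst=6, C=17
  Priority 3, burst=12, C=29
Average turnaround = 57/3 = 19.0

19.0


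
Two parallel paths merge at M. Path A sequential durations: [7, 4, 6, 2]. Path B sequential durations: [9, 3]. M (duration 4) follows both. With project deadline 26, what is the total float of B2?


Forward pass: ES(B2) = sum of predecessors on chain B = 9
EF = ES + duration = 9 + 3 = 12
Backward pass: LF(M) = deadline = 26; LS(M) = 26 - 4 = 22
LF(B2) = LS(M) - sum(successors on chain B) = 22 - 0 = 22
LS = LF - duration = 22 - 3 = 19
Total float = LS - ES = 19 - 9 = 10

10


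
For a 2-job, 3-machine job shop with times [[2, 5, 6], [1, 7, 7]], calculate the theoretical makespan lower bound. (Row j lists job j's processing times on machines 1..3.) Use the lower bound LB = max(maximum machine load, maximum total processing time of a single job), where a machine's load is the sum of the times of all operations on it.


Machine loads:
  Machine 1: 2 + 1 = 3
  Machine 2: 5 + 7 = 12
  Machine 3: 6 + 7 = 13
Max machine load = 13
Job totals:
  Job 1: 13
  Job 2: 15
Max job total = 15
Lower bound = max(13, 15) = 15

15


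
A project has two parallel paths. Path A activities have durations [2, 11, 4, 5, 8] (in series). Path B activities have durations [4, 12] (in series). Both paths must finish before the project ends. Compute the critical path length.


Path A total = 2 + 11 + 4 + 5 + 8 = 30
Path B total = 4 + 12 = 16
Critical path = longest path = max(30, 16) = 30

30


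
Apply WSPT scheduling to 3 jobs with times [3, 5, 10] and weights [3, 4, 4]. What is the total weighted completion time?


Compute p/w ratios and sort ascending (WSPT): [(3, 3), (5, 4), (10, 4)]
Compute weighted completion times:
  Job (p=3,w=3): C=3, w*C=3*3=9
  Job (p=5,w=4): C=8, w*C=4*8=32
  Job (p=10,w=4): C=18, w*C=4*18=72
Total weighted completion time = 113

113


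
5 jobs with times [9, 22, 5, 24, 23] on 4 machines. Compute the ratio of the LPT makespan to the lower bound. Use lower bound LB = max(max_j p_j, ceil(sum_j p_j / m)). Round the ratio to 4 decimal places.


LPT order: [24, 23, 22, 9, 5]
Machine loads after assignment: [24, 23, 22, 14]
LPT makespan = 24
Lower bound = max(max_job, ceil(total/4)) = max(24, 21) = 24
Ratio = 24 / 24 = 1.0

1.0


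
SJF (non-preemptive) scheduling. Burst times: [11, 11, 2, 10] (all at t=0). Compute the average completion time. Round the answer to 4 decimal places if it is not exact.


SJF order (ascending): [2, 10, 11, 11]
Completion times:
  Job 1: burst=2, C=2
  Job 2: burst=10, C=12
  Job 3: burst=11, C=23
  Job 4: burst=11, C=34
Average completion = 71/4 = 17.75

17.75


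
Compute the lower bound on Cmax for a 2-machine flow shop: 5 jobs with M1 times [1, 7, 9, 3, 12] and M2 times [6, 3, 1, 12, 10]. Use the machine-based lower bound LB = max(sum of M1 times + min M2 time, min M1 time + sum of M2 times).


LB1 = sum(M1 times) + min(M2 times) = 32 + 1 = 33
LB2 = min(M1 times) + sum(M2 times) = 1 + 32 = 33
Lower bound = max(LB1, LB2) = max(33, 33) = 33

33


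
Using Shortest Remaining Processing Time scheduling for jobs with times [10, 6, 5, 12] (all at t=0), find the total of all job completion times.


Since all jobs arrive at t=0, SRPT equals SPT ordering.
SPT order: [5, 6, 10, 12]
Completion times:
  Job 1: p=5, C=5
  Job 2: p=6, C=11
  Job 3: p=10, C=21
  Job 4: p=12, C=33
Total completion time = 5 + 11 + 21 + 33 = 70

70


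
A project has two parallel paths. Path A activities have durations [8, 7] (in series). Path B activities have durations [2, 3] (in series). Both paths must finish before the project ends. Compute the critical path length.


Path A total = 8 + 7 = 15
Path B total = 2 + 3 = 5
Critical path = longest path = max(15, 5) = 15

15


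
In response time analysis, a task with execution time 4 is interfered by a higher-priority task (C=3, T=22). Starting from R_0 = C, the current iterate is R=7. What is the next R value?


R_next = C + ceil(R_prev / T_hp) * C_hp
ceil(7 / 22) = ceil(0.3182) = 1
Interference = 1 * 3 = 3
R_next = 4 + 3 = 7
R_next = R_prev, so the iteration has converged (response time = 7).

7


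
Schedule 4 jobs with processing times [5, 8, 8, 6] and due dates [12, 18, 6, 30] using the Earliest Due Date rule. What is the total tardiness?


Sort by due date (EDD order): [(8, 6), (5, 12), (8, 18), (6, 30)]
Compute completion times and tardiness:
  Job 1: p=8, d=6, C=8, tardiness=max(0,8-6)=2
  Job 2: p=5, d=12, C=13, tardiness=max(0,13-12)=1
  Job 3: p=8, d=18, C=21, tardiness=max(0,21-18)=3
  Job 4: p=6, d=30, C=27, tardiness=max(0,27-30)=0
Total tardiness = 6

6


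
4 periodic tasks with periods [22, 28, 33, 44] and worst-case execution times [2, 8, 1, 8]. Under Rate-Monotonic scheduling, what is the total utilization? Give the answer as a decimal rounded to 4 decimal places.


Compute individual utilizations (exact fractions):
  Task 1: C/T = 2/22 = 1/11 (approx. 0.0909)
  Task 2: C/T = 8/28 = 2/7 (approx. 0.2857)
  Task 3: C/T = 1/33 (approx. 0.0303)
  Task 4: C/T = 8/44 = 2/11 (approx. 0.1818)
Total utilization U = 1/11 + 2/7 + 1/33 + 2/11 = 136/231
Rounded to 4 decimal places: U = 0.5887
RM (Liu & Layland) bound for 4 tasks = 0.756828; compare with U = 136/231 (approx. 0.588745)
U <= bound, so schedulable by RM sufficient condition.

0.5887


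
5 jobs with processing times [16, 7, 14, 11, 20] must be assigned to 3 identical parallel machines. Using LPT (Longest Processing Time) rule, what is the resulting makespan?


Sort jobs in decreasing order (LPT): [20, 16, 14, 11, 7]
Assign each job to the least loaded machine:
  Machine 1: jobs [20], load = 20
  Machine 2: jobs [16, 7], load = 23
  Machine 3: jobs [14, 11], load = 25
Makespan = max load = 25

25


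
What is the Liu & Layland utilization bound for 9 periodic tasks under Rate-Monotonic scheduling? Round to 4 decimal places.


Compute 2^(1/9) = 1.0800597389
Subtract 1: 1.0800597389 - 1 = 0.0800597389
Multiply by n: 9 * 0.0800597389 = 0.7205376501
Round to 4 dp: 0.7205

0.7205


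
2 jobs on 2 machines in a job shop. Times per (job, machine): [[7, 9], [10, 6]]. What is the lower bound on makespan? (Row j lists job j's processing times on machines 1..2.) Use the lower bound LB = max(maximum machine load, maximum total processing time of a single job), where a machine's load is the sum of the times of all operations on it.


Machine loads:
  Machine 1: 7 + 10 = 17
  Machine 2: 9 + 6 = 15
Max machine load = 17
Job totals:
  Job 1: 16
  Job 2: 16
Max job total = 16
Lower bound = max(17, 16) = 17

17


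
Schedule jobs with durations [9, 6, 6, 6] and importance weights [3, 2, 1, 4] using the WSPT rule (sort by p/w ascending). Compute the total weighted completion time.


Compute p/w ratios and sort ascending (WSPT): [(6, 4), (9, 3), (6, 2), (6, 1)]
Compute weighted completion times:
  Job (p=6,w=4): C=6, w*C=4*6=24
  Job (p=9,w=3): C=15, w*C=3*15=45
  Job (p=6,w=2): C=21, w*C=2*21=42
  Job (p=6,w=1): C=27, w*C=1*27=27
Total weighted completion time = 138

138


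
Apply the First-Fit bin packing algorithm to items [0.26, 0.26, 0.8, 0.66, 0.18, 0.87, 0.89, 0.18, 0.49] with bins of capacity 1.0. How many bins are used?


Place items sequentially using First-Fit:
  Item 0.26 -> new Bin 1
  Item 0.26 -> Bin 1 (now 0.52)
  Item 0.8 -> new Bin 2
  Item 0.66 -> new Bin 3
  Item 0.18 -> Bin 1 (now 0.7)
  Item 0.87 -> new Bin 4
  Item 0.89 -> new Bin 5
  Item 0.18 -> Bin 1 (now 0.88)
  Item 0.49 -> new Bin 6
Total bins used = 6

6


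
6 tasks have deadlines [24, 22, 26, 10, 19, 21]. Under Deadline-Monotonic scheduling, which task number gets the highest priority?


Sort tasks by relative deadline (ascending):
  Task 4: deadline = 10
  Task 5: deadline = 19
  Task 6: deadline = 21
  Task 2: deadline = 22
  Task 1: deadline = 24
  Task 3: deadline = 26
Priority order (highest first): [4, 5, 6, 2, 1, 3]
Highest priority task = 4

4


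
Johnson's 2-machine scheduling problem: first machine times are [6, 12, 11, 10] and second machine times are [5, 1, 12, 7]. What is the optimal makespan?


Apply Johnson's rule:
  Group 1 (a <= b): [(3, 11, 12)]
  Group 2 (a > b): [(4, 10, 7), (1, 6, 5), (2, 12, 1)]
Optimal job order: [3, 4, 1, 2]
Schedule:
  Job 3: M1 done at 11, M2 done at 23
  Job 4: M1 done at 21, M2 done at 30
  Job 1: M1 done at 27, M2 done at 35
  Job 2: M1 done at 39, M2 done at 40
Makespan = 40

40


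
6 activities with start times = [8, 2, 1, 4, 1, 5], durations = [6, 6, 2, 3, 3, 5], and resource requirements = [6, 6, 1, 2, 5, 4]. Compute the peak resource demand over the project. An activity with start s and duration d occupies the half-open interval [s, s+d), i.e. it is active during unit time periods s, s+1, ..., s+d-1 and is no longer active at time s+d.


Each activity i is active on [start_i, start_i + duration_i).
Compute total resource usage per time slot:
  t=0: active resources = [], total = 0
  t=1: active resources = [1, 5], total = 6
  t=2: active resources = [6, 1, 5], total = 12
  t=3: active resources = [6, 5], total = 11
  t=4: active resources = [6, 2], total = 8
  t=5: active resources = [6, 2, 4], total = 12
  t=6: active resources = [6, 2, 4], total = 12
  t=7: active resources = [6, 4], total = 10
  t=8: active resources = [6, 4], total = 10
  t=9: active resources = [6, 4], total = 10
  t=10: active resources = [6], total = 6
  t=11: active resources = [6], total = 6
  t=12: active resources = [6], total = 6
  t=13: active resources = [6], total = 6
Peak resource demand = 12

12


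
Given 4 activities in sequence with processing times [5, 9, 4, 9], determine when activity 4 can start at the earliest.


Activity 4 starts after activities 1 through 3 complete.
Predecessor durations: [5, 9, 4]
ES = 5 + 9 + 4 = 18

18


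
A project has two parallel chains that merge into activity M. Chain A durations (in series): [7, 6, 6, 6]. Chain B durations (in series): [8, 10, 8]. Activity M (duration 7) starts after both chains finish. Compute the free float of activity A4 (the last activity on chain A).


ES(A4) = sum of predecessors on chain A = 19
EF(A4) = ES + duration = 19 + 6 = 25
Successor of A4 is M. ES(M) = max(sum(A), sum(B)) = max(25, 26) = 26
Free float = ES(successor) - EF(current) = 26 - 25 = 1

1


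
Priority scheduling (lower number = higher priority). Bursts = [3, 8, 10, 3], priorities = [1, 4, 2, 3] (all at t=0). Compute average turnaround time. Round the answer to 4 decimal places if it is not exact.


Sort by priority (ascending = highest first):
Order: [(1, 3), (2, 10), (3, 3), (4, 8)]
Completion times:
  Priority 1, burst=3, C=3
  Priority 2, burst=10, C=13
  Priority 3, burst=3, C=16
  Priority 4, burst=8, C=24
Average turnaround = 56/4 = 14.0

14.0


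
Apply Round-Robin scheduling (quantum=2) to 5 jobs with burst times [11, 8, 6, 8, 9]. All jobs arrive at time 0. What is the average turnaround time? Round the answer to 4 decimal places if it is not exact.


Time quantum = 2
Execution trace:
  J1 runs 2 units, time = 2
  J2 runs 2 units, time = 4
  J3 runs 2 units, time = 6
  J4 runs 2 units, time = 8
  J5 runs 2 units, time = 10
  J1 runs 2 units, time = 12
  J2 runs 2 units, time = 14
  J3 runs 2 units, time = 16
  J4 runs 2 units, time = 18
  J5 runs 2 units, time = 20
  J1 runs 2 units, time = 22
  J2 runs 2 units, time = 24
  J3 runs 2 units, time = 26
  J4 runs 2 units, time = 28
  J5 runs 2 units, time = 30
  J1 runs 2 units, time = 32
  J2 runs 2 units, time = 34
  J4 runs 2 units, time = 36
  J5 runs 2 units, time = 38
  J1 runs 2 units, time = 40
  J5 runs 1 units, time = 41
  J1 runs 1 units, time = 42
Finish times: [42, 34, 26, 36, 41]
Average turnaround = 179/5 = 35.8

35.8


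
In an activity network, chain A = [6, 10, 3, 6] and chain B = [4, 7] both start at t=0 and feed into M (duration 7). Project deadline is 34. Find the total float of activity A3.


Forward pass: ES(A3) = sum of predecessors on chain A = 16
EF = ES + duration = 16 + 3 = 19
Backward pass: LF(M) = deadline = 34; LS(M) = 34 - 7 = 27
LF(A3) = LS(M) - sum(successors on chain A) = 27 - 6 = 21
LS = LF - duration = 21 - 3 = 18
Total float = LS - ES = 18 - 16 = 2

2


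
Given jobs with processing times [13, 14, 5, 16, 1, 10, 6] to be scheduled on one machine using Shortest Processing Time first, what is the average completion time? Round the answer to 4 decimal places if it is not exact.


Sort jobs by processing time (SPT order): [1, 5, 6, 10, 13, 14, 16]
Compute completion times sequentially:
  Job 1: processing = 1, completes at 1
  Job 2: processing = 5, completes at 6
  Job 3: processing = 6, completes at 12
  Job 4: processing = 10, completes at 22
  Job 5: processing = 13, completes at 35
  Job 6: processing = 14, completes at 49
  Job 7: processing = 16, completes at 65
Sum of completion times = 190
Average completion time = 190/7 = 27.1429

27.1429


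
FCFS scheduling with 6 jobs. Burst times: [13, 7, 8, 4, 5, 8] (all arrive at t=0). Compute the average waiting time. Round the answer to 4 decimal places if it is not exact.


FCFS order (as given): [13, 7, 8, 4, 5, 8]
Waiting times:
  Job 1: wait = 0
  Job 2: wait = 13
  Job 3: wait = 20
  Job 4: wait = 28
  Job 5: wait = 32
  Job 6: wait = 37
Sum of waiting times = 130
Average waiting time = 130/6 = 21.6667

21.6667


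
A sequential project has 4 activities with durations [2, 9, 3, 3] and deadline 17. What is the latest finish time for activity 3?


LF(activity 3) = deadline - sum of successor durations
Successors: activities 4 through 4 with durations [3]
Sum of successor durations = 3
LF = 17 - 3 = 14

14


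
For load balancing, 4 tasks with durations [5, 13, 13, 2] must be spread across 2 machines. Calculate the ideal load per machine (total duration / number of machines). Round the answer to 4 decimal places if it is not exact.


Total processing time = 5 + 13 + 13 + 2 = 33
Number of machines = 2
Ideal balanced load = 33 / 2 = 16.5

16.5


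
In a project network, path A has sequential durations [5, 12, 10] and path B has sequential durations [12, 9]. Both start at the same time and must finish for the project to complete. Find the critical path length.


Path A total = 5 + 12 + 10 = 27
Path B total = 12 + 9 = 21
Critical path = longest path = max(27, 21) = 27

27


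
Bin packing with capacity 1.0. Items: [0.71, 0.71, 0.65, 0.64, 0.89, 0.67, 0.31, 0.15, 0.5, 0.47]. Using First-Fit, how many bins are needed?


Place items sequentially using First-Fit:
  Item 0.71 -> new Bin 1
  Item 0.71 -> new Bin 2
  Item 0.65 -> new Bin 3
  Item 0.64 -> new Bin 4
  Item 0.89 -> new Bin 5
  Item 0.67 -> new Bin 6
  Item 0.31 -> Bin 3 (now 0.96)
  Item 0.15 -> Bin 1 (now 0.86)
  Item 0.5 -> new Bin 7
  Item 0.47 -> Bin 7 (now 0.97)
Total bins used = 7

7


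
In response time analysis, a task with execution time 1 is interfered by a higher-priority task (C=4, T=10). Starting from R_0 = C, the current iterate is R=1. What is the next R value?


R_next = C + ceil(R_prev / T_hp) * C_hp
ceil(1 / 10) = ceil(0.1) = 1
Interference = 1 * 4 = 4
R_next = 1 + 4 = 5

5


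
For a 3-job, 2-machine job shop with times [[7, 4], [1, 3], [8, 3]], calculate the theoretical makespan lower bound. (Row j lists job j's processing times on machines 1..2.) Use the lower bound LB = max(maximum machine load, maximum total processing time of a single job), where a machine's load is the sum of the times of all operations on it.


Machine loads:
  Machine 1: 7 + 1 + 8 = 16
  Machine 2: 4 + 3 + 3 = 10
Max machine load = 16
Job totals:
  Job 1: 11
  Job 2: 4
  Job 3: 11
Max job total = 11
Lower bound = max(16, 11) = 16

16


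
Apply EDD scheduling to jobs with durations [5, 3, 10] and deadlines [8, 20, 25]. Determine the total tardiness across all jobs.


Sort by due date (EDD order): [(5, 8), (3, 20), (10, 25)]
Compute completion times and tardiness:
  Job 1: p=5, d=8, C=5, tardiness=max(0,5-8)=0
  Job 2: p=3, d=20, C=8, tardiness=max(0,8-20)=0
  Job 3: p=10, d=25, C=18, tardiness=max(0,18-25)=0
Total tardiness = 0

0


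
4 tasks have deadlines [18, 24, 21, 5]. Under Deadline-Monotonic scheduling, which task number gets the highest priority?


Sort tasks by relative deadline (ascending):
  Task 4: deadline = 5
  Task 1: deadline = 18
  Task 3: deadline = 21
  Task 2: deadline = 24
Priority order (highest first): [4, 1, 3, 2]
Highest priority task = 4

4


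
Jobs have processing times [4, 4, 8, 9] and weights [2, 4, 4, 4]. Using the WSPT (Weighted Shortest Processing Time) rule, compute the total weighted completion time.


Compute p/w ratios and sort ascending (WSPT): [(4, 4), (4, 2), (8, 4), (9, 4)]
Compute weighted completion times:
  Job (p=4,w=4): C=4, w*C=4*4=16
  Job (p=4,w=2): C=8, w*C=2*8=16
  Job (p=8,w=4): C=16, w*C=4*16=64
  Job (p=9,w=4): C=25, w*C=4*25=100
Total weighted completion time = 196

196


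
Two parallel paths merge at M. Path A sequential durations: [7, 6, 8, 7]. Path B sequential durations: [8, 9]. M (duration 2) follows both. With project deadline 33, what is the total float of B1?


Forward pass: ES(B1) = sum of predecessors on chain B = 0
EF = ES + duration = 0 + 8 = 8
Backward pass: LF(M) = deadline = 33; LS(M) = 33 - 2 = 31
LF(B1) = LS(M) - sum(successors on chain B) = 31 - 9 = 22
LS = LF - duration = 22 - 8 = 14
Total float = LS - ES = 14 - 0 = 14

14


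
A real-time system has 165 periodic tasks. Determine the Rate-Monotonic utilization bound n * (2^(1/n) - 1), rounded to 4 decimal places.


Compute 2^(1/165) = 1.0042097281
Subtract 1: 1.0042097281 - 1 = 0.0042097281
Multiply by n: 165 * 0.0042097281 = 0.6946051365
Round to 4 dp: 0.6946

0.6946


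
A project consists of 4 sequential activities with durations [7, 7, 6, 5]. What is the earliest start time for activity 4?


Activity 4 starts after activities 1 through 3 complete.
Predecessor durations: [7, 7, 6]
ES = 7 + 7 + 6 = 20

20


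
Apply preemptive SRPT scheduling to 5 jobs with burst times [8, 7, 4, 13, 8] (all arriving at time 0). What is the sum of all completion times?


Since all jobs arrive at t=0, SRPT equals SPT ordering.
SPT order: [4, 7, 8, 8, 13]
Completion times:
  Job 1: p=4, C=4
  Job 2: p=7, C=11
  Job 3: p=8, C=19
  Job 4: p=8, C=27
  Job 5: p=13, C=40
Total completion time = 4 + 11 + 19 + 27 + 40 = 101

101


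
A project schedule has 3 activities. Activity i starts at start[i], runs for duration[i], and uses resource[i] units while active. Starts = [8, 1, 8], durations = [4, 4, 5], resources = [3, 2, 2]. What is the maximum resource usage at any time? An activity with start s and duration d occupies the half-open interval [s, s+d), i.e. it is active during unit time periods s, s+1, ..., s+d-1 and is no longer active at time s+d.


Each activity i is active on [start_i, start_i + duration_i).
Compute total resource usage per time slot:
  t=0: active resources = [], total = 0
  t=1: active resources = [2], total = 2
  t=2: active resources = [2], total = 2
  t=3: active resources = [2], total = 2
  t=4: active resources = [2], total = 2
  t=5: active resources = [], total = 0
  t=6: active resources = [], total = 0
  t=7: active resources = [], total = 0
  t=8: active resources = [3, 2], total = 5
  t=9: active resources = [3, 2], total = 5
  t=10: active resources = [3, 2], total = 5
  t=11: active resources = [3, 2], total = 5
  t=12: active resources = [2], total = 2
Peak resource demand = 5

5


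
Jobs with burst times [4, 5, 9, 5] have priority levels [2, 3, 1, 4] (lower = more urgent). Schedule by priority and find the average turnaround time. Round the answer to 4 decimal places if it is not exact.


Sort by priority (ascending = highest first):
Order: [(1, 9), (2, 4), (3, 5), (4, 5)]
Completion times:
  Priority 1, burst=9, C=9
  Priority 2, burst=4, C=13
  Priority 3, burst=5, C=18
  Priority 4, burst=5, C=23
Average turnaround = 63/4 = 15.75

15.75


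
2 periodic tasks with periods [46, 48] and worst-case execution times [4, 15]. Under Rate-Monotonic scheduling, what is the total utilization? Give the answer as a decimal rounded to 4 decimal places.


Compute individual utilizations (exact fractions):
  Task 1: C/T = 4/46 = 2/23 (approx. 0.087)
  Task 2: C/T = 15/48 = 5/16 (approx. 0.3125)
Total utilization U = 2/23 + 5/16 = 147/368
Rounded to 4 decimal places: U = 0.3995
RM (Liu & Layland) bound for 2 tasks = 0.828427; compare with U = 147/368 (approx. 0.399457)
U <= bound, so schedulable by RM sufficient condition.

0.3995


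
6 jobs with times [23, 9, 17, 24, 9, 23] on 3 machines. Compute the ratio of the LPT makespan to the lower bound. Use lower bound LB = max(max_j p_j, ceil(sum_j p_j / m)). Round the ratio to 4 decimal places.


LPT order: [24, 23, 23, 17, 9, 9]
Machine loads after assignment: [33, 40, 32]
LPT makespan = 40
Lower bound = max(max_job, ceil(total/3)) = max(24, 35) = 35
Ratio = 40 / 35 = 1.1429

1.1429


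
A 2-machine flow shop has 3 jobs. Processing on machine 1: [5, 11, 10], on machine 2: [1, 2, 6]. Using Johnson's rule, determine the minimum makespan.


Apply Johnson's rule:
  Group 1 (a <= b): []
  Group 2 (a > b): [(3, 10, 6), (2, 11, 2), (1, 5, 1)]
Optimal job order: [3, 2, 1]
Schedule:
  Job 3: M1 done at 10, M2 done at 16
  Job 2: M1 done at 21, M2 done at 23
  Job 1: M1 done at 26, M2 done at 27
Makespan = 27

27


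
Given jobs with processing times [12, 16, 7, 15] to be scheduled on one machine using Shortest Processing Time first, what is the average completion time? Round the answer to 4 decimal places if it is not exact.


Sort jobs by processing time (SPT order): [7, 12, 15, 16]
Compute completion times sequentially:
  Job 1: processing = 7, completes at 7
  Job 2: processing = 12, completes at 19
  Job 3: processing = 15, completes at 34
  Job 4: processing = 16, completes at 50
Sum of completion times = 110
Average completion time = 110/4 = 27.5

27.5


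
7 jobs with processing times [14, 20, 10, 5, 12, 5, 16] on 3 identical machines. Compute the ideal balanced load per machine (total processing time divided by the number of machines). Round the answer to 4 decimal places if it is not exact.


Total processing time = 14 + 20 + 10 + 5 + 12 + 5 + 16 = 82
Number of machines = 3
Ideal balanced load = 82 / 3 = 27.3333

27.3333


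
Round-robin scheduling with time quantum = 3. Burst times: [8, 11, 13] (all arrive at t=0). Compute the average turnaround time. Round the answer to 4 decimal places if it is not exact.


Time quantum = 3
Execution trace:
  J1 runs 3 units, time = 3
  J2 runs 3 units, time = 6
  J3 runs 3 units, time = 9
  J1 runs 3 units, time = 12
  J2 runs 3 units, time = 15
  J3 runs 3 units, time = 18
  J1 runs 2 units, time = 20
  J2 runs 3 units, time = 23
  J3 runs 3 units, time = 26
  J2 runs 2 units, time = 28
  J3 runs 3 units, time = 31
  J3 runs 1 units, time = 32
Finish times: [20, 28, 32]
Average turnaround = 80/3 = 26.6667

26.6667


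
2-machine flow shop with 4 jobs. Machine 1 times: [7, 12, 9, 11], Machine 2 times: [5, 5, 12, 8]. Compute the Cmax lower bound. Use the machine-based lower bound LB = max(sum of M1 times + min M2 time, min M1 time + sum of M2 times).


LB1 = sum(M1 times) + min(M2 times) = 39 + 5 = 44
LB2 = min(M1 times) + sum(M2 times) = 7 + 30 = 37
Lower bound = max(LB1, LB2) = max(44, 37) = 44

44


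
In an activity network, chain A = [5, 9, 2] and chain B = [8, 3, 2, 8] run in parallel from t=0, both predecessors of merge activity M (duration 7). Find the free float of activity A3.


ES(A3) = sum of predecessors on chain A = 14
EF(A3) = ES + duration = 14 + 2 = 16
Successor of A3 is M. ES(M) = max(sum(A), sum(B)) = max(16, 21) = 21
Free float = ES(successor) - EF(current) = 21 - 16 = 5

5


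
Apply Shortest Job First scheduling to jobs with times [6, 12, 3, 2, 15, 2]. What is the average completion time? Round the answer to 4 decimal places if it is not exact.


SJF order (ascending): [2, 2, 3, 6, 12, 15]
Completion times:
  Job 1: burst=2, C=2
  Job 2: burst=2, C=4
  Job 3: burst=3, C=7
  Job 4: burst=6, C=13
  Job 5: burst=12, C=25
  Job 6: burst=15, C=40
Average completion = 91/6 = 15.1667

15.1667


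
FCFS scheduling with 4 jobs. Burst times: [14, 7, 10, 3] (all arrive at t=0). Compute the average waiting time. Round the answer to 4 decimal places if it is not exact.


FCFS order (as given): [14, 7, 10, 3]
Waiting times:
  Job 1: wait = 0
  Job 2: wait = 14
  Job 3: wait = 21
  Job 4: wait = 31
Sum of waiting times = 66
Average waiting time = 66/4 = 16.5

16.5


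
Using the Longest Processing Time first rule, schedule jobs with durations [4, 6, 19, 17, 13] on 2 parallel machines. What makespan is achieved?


Sort jobs in decreasing order (LPT): [19, 17, 13, 6, 4]
Assign each job to the least loaded machine:
  Machine 1: jobs [19, 6, 4], load = 29
  Machine 2: jobs [17, 13], load = 30
Makespan = max load = 30

30


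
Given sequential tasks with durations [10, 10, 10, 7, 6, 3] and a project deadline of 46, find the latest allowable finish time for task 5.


LF(activity 5) = deadline - sum of successor durations
Successors: activities 6 through 6 with durations [3]
Sum of successor durations = 3
LF = 46 - 3 = 43

43


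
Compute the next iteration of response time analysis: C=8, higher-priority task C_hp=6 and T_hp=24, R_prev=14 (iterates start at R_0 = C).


R_next = C + ceil(R_prev / T_hp) * C_hp
ceil(14 / 24) = ceil(0.5833) = 1
Interference = 1 * 6 = 6
R_next = 8 + 6 = 14
R_next = R_prev, so the iteration has converged (response time = 14).

14


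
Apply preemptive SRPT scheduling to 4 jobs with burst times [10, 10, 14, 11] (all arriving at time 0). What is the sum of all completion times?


Since all jobs arrive at t=0, SRPT equals SPT ordering.
SPT order: [10, 10, 11, 14]
Completion times:
  Job 1: p=10, C=10
  Job 2: p=10, C=20
  Job 3: p=11, C=31
  Job 4: p=14, C=45
Total completion time = 10 + 20 + 31 + 45 = 106

106


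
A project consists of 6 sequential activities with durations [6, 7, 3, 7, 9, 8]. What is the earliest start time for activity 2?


Activity 2 starts after activities 1 through 1 complete.
Predecessor durations: [6]
ES = 6 = 6

6


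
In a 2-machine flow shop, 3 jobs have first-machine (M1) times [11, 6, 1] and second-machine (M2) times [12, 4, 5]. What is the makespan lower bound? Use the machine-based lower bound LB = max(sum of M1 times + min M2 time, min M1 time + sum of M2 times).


LB1 = sum(M1 times) + min(M2 times) = 18 + 4 = 22
LB2 = min(M1 times) + sum(M2 times) = 1 + 21 = 22
Lower bound = max(LB1, LB2) = max(22, 22) = 22

22


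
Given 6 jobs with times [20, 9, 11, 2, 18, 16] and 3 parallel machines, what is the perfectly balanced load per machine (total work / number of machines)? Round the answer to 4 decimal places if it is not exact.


Total processing time = 20 + 9 + 11 + 2 + 18 + 16 = 76
Number of machines = 3
Ideal balanced load = 76 / 3 = 25.3333

25.3333


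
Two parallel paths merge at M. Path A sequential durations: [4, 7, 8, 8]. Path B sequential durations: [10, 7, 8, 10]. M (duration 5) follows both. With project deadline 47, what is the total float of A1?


Forward pass: ES(A1) = sum of predecessors on chain A = 0
EF = ES + duration = 0 + 4 = 4
Backward pass: LF(M) = deadline = 47; LS(M) = 47 - 5 = 42
LF(A1) = LS(M) - sum(successors on chain A) = 42 - 23 = 19
LS = LF - duration = 19 - 4 = 15
Total float = LS - ES = 15 - 0 = 15

15


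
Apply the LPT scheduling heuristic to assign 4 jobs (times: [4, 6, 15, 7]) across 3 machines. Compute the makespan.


Sort jobs in decreasing order (LPT): [15, 7, 6, 4]
Assign each job to the least loaded machine:
  Machine 1: jobs [15], load = 15
  Machine 2: jobs [7], load = 7
  Machine 3: jobs [6, 4], load = 10
Makespan = max load = 15

15


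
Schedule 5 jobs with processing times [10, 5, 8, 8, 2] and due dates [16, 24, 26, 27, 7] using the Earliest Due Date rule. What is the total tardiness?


Sort by due date (EDD order): [(2, 7), (10, 16), (5, 24), (8, 26), (8, 27)]
Compute completion times and tardiness:
  Job 1: p=2, d=7, C=2, tardiness=max(0,2-7)=0
  Job 2: p=10, d=16, C=12, tardiness=max(0,12-16)=0
  Job 3: p=5, d=24, C=17, tardiness=max(0,17-24)=0
  Job 4: p=8, d=26, C=25, tardiness=max(0,25-26)=0
  Job 5: p=8, d=27, C=33, tardiness=max(0,33-27)=6
Total tardiness = 6

6


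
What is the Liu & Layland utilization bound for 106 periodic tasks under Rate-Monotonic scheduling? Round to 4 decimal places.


Compute 2^(1/106) = 1.0065605511
Subtract 1: 1.0065605511 - 1 = 0.0065605511
Multiply by n: 106 * 0.0065605511 = 0.6954184166
Round to 4 dp: 0.6954

0.6954


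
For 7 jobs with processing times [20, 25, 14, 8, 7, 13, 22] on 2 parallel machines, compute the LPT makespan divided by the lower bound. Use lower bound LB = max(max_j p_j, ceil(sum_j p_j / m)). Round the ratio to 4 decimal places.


LPT order: [25, 22, 20, 14, 13, 8, 7]
Machine loads after assignment: [52, 57]
LPT makespan = 57
Lower bound = max(max_job, ceil(total/2)) = max(25, 55) = 55
Ratio = 57 / 55 = 1.0364

1.0364


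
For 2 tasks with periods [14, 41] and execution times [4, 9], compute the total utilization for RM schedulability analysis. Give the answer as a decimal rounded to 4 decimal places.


Compute individual utilizations (exact fractions):
  Task 1: C/T = 4/14 = 2/7 (approx. 0.2857)
  Task 2: C/T = 9/41 (approx. 0.2195)
Total utilization U = 2/7 + 9/41 = 145/287
Rounded to 4 decimal places: U = 0.5052
RM (Liu & Layland) bound for 2 tasks = 0.828427; compare with U = 145/287 (approx. 0.505226)
U <= bound, so schedulable by RM sufficient condition.

0.5052


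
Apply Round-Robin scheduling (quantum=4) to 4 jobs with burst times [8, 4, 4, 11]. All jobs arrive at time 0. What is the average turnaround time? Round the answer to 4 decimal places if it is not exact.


Time quantum = 4
Execution trace:
  J1 runs 4 units, time = 4
  J2 runs 4 units, time = 8
  J3 runs 4 units, time = 12
  J4 runs 4 units, time = 16
  J1 runs 4 units, time = 20
  J4 runs 4 units, time = 24
  J4 runs 3 units, time = 27
Finish times: [20, 8, 12, 27]
Average turnaround = 67/4 = 16.75

16.75


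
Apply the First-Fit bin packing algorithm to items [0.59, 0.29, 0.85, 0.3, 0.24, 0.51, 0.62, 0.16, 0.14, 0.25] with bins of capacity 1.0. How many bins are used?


Place items sequentially using First-Fit:
  Item 0.59 -> new Bin 1
  Item 0.29 -> Bin 1 (now 0.88)
  Item 0.85 -> new Bin 2
  Item 0.3 -> new Bin 3
  Item 0.24 -> Bin 3 (now 0.54)
  Item 0.51 -> new Bin 4
  Item 0.62 -> new Bin 5
  Item 0.16 -> Bin 3 (now 0.7)
  Item 0.14 -> Bin 2 (now 0.99)
  Item 0.25 -> Bin 3 (now 0.95)
Total bins used = 5

5


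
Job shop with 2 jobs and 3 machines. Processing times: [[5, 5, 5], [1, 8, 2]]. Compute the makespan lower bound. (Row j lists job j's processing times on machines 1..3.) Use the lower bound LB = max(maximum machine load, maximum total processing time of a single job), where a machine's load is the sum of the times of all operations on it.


Machine loads:
  Machine 1: 5 + 1 = 6
  Machine 2: 5 + 8 = 13
  Machine 3: 5 + 2 = 7
Max machine load = 13
Job totals:
  Job 1: 15
  Job 2: 11
Max job total = 15
Lower bound = max(13, 15) = 15

15


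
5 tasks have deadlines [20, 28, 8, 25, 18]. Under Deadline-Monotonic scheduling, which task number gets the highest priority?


Sort tasks by relative deadline (ascending):
  Task 3: deadline = 8
  Task 5: deadline = 18
  Task 1: deadline = 20
  Task 4: deadline = 25
  Task 2: deadline = 28
Priority order (highest first): [3, 5, 1, 4, 2]
Highest priority task = 3

3


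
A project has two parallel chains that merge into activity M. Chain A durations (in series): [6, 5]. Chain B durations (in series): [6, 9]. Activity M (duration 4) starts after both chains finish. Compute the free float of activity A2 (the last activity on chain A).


ES(A2) = sum of predecessors on chain A = 6
EF(A2) = ES + duration = 6 + 5 = 11
Successor of A2 is M. ES(M) = max(sum(A), sum(B)) = max(11, 15) = 15
Free float = ES(successor) - EF(current) = 15 - 11 = 4

4


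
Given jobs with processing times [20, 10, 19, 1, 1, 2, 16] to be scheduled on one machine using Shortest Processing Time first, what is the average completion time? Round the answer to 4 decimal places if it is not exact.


Sort jobs by processing time (SPT order): [1, 1, 2, 10, 16, 19, 20]
Compute completion times sequentially:
  Job 1: processing = 1, completes at 1
  Job 2: processing = 1, completes at 2
  Job 3: processing = 2, completes at 4
  Job 4: processing = 10, completes at 14
  Job 5: processing = 16, completes at 30
  Job 6: processing = 19, completes at 49
  Job 7: processing = 20, completes at 69
Sum of completion times = 169
Average completion time = 169/7 = 24.1429

24.1429
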